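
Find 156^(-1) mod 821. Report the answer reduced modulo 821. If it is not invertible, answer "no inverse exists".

Apply the Euclidean algorithm to 821 and 156:
821 = 5*156 + 41
156 = 3*41 + 33
41 = 1*33 + 8
33 = 4*8 + 1
8 = 8*1 + 0
Since gcd(156, 821) = 1, back-substitute to write 1 as a combination:
1 = 33 − 4·8
1 = −4·41 + 5·33
1 = 5·156 − 19·41
1 = −19·821 + 100·156
So 156·100 ≡ 1 (mod 821).

100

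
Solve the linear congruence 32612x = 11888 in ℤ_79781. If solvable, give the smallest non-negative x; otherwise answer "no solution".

First find gcd(32612, 79781):
79781 = 2×32612 + 14557
32612 = 2×14557 + 3498
14557 = 4×3498 + 565
3498 = 6×565 + 108
565 = 5×108 + 25
108 = 4×25 + 8
25 = 3×8 + 1
8 = 8×1 + 0
gcd = 1, so a unique solution mod 79781 exists.
Back-substitute for the Bézout coefficients:
1 = 25 − 3·8
1 = −3·108 + 13·25
1 = 13·565 − 68·108
1 = −68·3498 + 421·565
1 = 421·14557 − 1752·3498
1 = −1752·32612 + 3925·14557
1 = 3925·79781 − 9602·32612
So 32612·(-9602) ≡ 1 (mod 79781), giving 32612⁻¹ ≡ 70179.
x ≡ 32612⁻¹·11888 ≡ 70179·11888 ≡ 18035 (mod 79781).

18035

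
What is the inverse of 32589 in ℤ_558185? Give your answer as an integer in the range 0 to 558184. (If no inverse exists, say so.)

Extended Euclidean algorithm:
558185 = 17·32589 + 4172
32589 = 7·4172 + 3385
4172 = 1·3385 + 787
3385 = 4·787 + 237
787 = 3·237 + 76
237 = 3·76 + 9
76 = 8·9 + 4
9 = 2·4 + 1
4 = 4·1 + 0
gcd = 1, so the inverse exists. Back-substitute:
1 = 9 − 2·4
1 = −2·76 + 17·9
1 = 17·237 − 53·76
1 = −53·787 + 176·237
1 = 176·3385 − 757·787
1 = −757·4172 + 933·3385
1 = 933·32589 − 7288·4172
1 = −7288·558185 + 124829·32589
So 32589·124829 ≡ 1 (mod 558185).

124829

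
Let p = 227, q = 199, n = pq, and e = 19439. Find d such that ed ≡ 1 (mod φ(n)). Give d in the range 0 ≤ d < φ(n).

39023

φ(n) = (p−1)(q−1) = 226·198 = 44748.
Need d with 19439·d ≡ 1 (mod 44748). Apply the extended Euclidean algorithm:
44748 = 2*19439 + 5870
19439 = 3*5870 + 1829
5870 = 3*1829 + 383
1829 = 4*383 + 297
383 = 1*297 + 86
297 = 3*86 + 39
86 = 2*39 + 8
39 = 4*8 + 7
8 = 1*7 + 1
7 = 7*1 + 0
Back-substitute:
1 = 8 − 7
1 = −39 + 5·8
1 = 5·86 − 11·39
1 = −11·297 + 38·86
1 = 38·383 − 49·297
1 = −49·1829 + 234·383
1 = 234·5870 − 751·1829
1 = −751·19439 + 2487·5870
1 = 2487·44748 − 5725·19439
So 19439·(-5725) ≡ 1 (mod 44748), hence d ≡ -5725 ≡ 39023 (mod 44748).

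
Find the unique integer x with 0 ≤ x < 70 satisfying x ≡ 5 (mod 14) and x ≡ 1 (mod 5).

Write x = 5 + 14·k. Then 14·k ≡ 1 − 5 ≡ 1 (mod 5).
Need 14⁻¹ mod 5. Extended Euclid on (5, 4):
5 = 1·4 + 1
4 = 4·1 + 0
Back-substitute:
1 = 5 − 4
14⁻¹ ≡ 4 (mod 5), so k ≡ 4·1 ≡ 4 (mod 5).
x = 5 + 14·4 = 61.

61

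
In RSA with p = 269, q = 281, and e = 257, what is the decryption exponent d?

56353

φ(n) = (p−1)(q−1) = 268·280 = 75040.
Need d with 257·d ≡ 1 (mod 75040). Apply the extended Euclidean algorithm:
75040 = 291×257 + 253
257 = 1×253 + 4
253 = 63×4 + 1
4 = 4×1 + 0
Back-substitute:
1 = 253 − 63·4
1 = −63·257 + 64·253
1 = 64·75040 − 18687·257
So 257·(-18687) ≡ 1 (mod 75040), hence d ≡ -18687 ≡ 56353 (mod 75040).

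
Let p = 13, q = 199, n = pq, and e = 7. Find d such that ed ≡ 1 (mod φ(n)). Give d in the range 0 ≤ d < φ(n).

679

φ(n) = (p−1)(q−1) = 12·198 = 2376.
Need d with 7·d ≡ 1 (mod 2376). Apply the extended Euclidean algorithm:
2376 = 339·7 + 3
7 = 2·3 + 1
3 = 3·1 + 0
Back-substitute:
1 = 7 − 2·3
1 = −2·2376 + 679·7
So 7·679 ≡ 1 (mod 2376), hence d = 679.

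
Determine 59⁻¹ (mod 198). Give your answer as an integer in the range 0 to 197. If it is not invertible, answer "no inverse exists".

Extended Euclidean algorithm:
198 = 3×59 + 21
59 = 2×21 + 17
21 = 1×17 + 4
17 = 4×4 + 1
4 = 4×1 + 0
Since gcd(59, 198) = 1, back-substitute to write 1 as a combination:
1 = 17 − 4·4
1 = −4·21 + 5·17
1 = 5·59 − 14·21
1 = −14·198 + 47·59
So 59·47 ≡ 1 (mod 198).

47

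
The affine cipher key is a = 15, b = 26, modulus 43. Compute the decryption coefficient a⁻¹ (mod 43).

Extended Euclidean algorithm:
43 = 2·15 + 13
15 = 1·13 + 2
13 = 6·2 + 1
2 = 2·1 + 0
gcd = 1, so the inverse exists. Back-substitute:
1 = 13 − 6·2
1 = −6·15 + 7·13
1 = 7·43 − 20·15
Thus 15·(-20) ≡ 1 (mod 43); reducing, -20 mod 43 = 23.

23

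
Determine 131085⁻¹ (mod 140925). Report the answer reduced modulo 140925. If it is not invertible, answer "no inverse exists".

no inverse exists

Compute gcd(131085, 140925):
140925 = 1*131085 + 9840
131085 = 13*9840 + 3165
9840 = 3*3165 + 345
3165 = 9*345 + 60
345 = 5*60 + 45
60 = 1*45 + 15
45 = 3*15 + 0
The gcd is 15, not 1, hence no inverse exists.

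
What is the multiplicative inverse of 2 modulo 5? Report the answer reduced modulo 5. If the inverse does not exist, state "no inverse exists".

Extended Euclidean algorithm:
5 = 2×2 + 1
2 = 2×1 + 0
Since gcd(2, 5) = 1, back-substitute to write 1 as a combination:
1 = 5 − 2·2
Thus 2·(-2) ≡ 1 (mod 5); reducing, -2 mod 5 = 3.

3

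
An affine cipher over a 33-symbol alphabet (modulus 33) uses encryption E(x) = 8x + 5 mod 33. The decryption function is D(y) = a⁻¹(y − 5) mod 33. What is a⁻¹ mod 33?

Extended Euclidean algorithm:
33 = 4×8 + 1
8 = 8×1 + 0
gcd = 1, so the inverse exists. Back-substitute:
1 = 33 − 4·8
So 8·(-4) ≡ 1 (mod 33), and -4 ≡ 29 (mod 33).

29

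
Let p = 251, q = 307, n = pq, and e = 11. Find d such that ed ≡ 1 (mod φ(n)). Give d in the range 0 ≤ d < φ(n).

φ(n) = (p−1)(q−1) = 250·306 = 76500.
Need d with 11·d ≡ 1 (mod 76500). Apply the extended Euclidean algorithm:
76500 = 6954*11 + 6
11 = 1*6 + 5
6 = 1*5 + 1
5 = 5*1 + 0
Back-substitute:
1 = 6 − 5
1 = −11 + 2·6
1 = 2·76500 − 13909·11
So 11·(-13909) ≡ 1 (mod 76500), hence d ≡ -13909 ≡ 62591 (mod 76500).

62591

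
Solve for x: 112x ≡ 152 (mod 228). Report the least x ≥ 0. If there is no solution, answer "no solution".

38

First find gcd(112, 228):
228 = 2×112 + 4
112 = 28×4 + 0
gcd = 4 and 4 | 152, so solutions exist. Divide through by 4: 28x ≡ 38 (mod 57).
Now find 28⁻¹ mod 57:
57 = 2*28 + 1
28 = 28*1 + 0
Back-substitute:
1 = 57 − 2·28
So 28·(-2) ≡ 1 (mod 57), i.e. 28⁻¹ ≡ 55.
Then x ≡ 55·38 ≡ 38 (mod 57); the smallest non-negative solution is x = 38.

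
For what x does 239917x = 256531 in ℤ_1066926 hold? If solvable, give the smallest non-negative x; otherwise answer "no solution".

153865

First find gcd(239917, 1066926):
1066926 = 4×239917 + 107258
239917 = 2×107258 + 25401
107258 = 4×25401 + 5654
25401 = 4×5654 + 2785
5654 = 2×2785 + 84
2785 = 33×84 + 13
84 = 6×13 + 6
13 = 2×6 + 1
6 = 6×1 + 0
gcd = 1, so a unique solution mod 1066926 exists.
Back-substitute for the Bézout coefficients:
1 = 13 − 2·6
1 = −2·84 + 13·13
1 = 13·2785 − 431·84
1 = −431·5654 + 875·2785
1 = 875·25401 − 3931·5654
1 = −3931·107258 + 16599·25401
1 = 16599·239917 − 37129·107258
1 = −37129·1066926 + 165115·239917
So 239917·(165115) ≡ 1 (mod 1066926), giving 239917⁻¹ ≡ 165115.
x ≡ 239917⁻¹·256531 ≡ 165115·256531 ≡ 153865 (mod 1066926).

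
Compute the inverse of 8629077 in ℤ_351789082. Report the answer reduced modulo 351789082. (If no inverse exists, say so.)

gcd(351789082, 8629077) by repeated division:
351789082 = 40×8629077 + 6626002
8629077 = 1×6626002 + 2003075
6626002 = 3×2003075 + 616777
2003075 = 3×616777 + 152744
616777 = 4×152744 + 5801
152744 = 26×5801 + 1918
5801 = 3×1918 + 47
1918 = 40×47 + 38
47 = 1×38 + 9
38 = 4×9 + 2
9 = 4×2 + 1
2 = 2×1 + 0
The gcd is 1. Working backward:
1 = 9 − 4·2
1 = −4·38 + 17·9
1 = 17·47 − 21·38
1 = −21·1918 + 857·47
1 = 857·5801 − 2592·1918
1 = −2592·152744 + 68249·5801
1 = 68249·616777 − 275588·152744
1 = −275588·2003075 + 895013·616777
1 = 895013·6626002 − 2960627·2003075
1 = −2960627·8629077 + 3855640·6626002
1 = 3855640·351789082 − 157186227·8629077
Hence 8629077⁻¹ ≡ -157186227 ≡ 194602855 (mod 351789082).

194602855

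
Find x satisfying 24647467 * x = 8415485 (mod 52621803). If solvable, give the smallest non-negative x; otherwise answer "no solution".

2187326

First find gcd(24647467, 52621803):
52621803 = 2*24647467 + 3326869
24647467 = 7*3326869 + 1359384
3326869 = 2*1359384 + 608101
1359384 = 2*608101 + 143182
608101 = 4*143182 + 35373
143182 = 4*35373 + 1690
35373 = 20*1690 + 1573
1690 = 1*1573 + 117
1573 = 13*117 + 52
117 = 2*52 + 13
52 = 4*13 + 0
gcd = 13 and 13 | 8415485, so solutions exist. Divide through by 13: 1895959x ≡ 647345 (mod 4047831).
Now find 1895959⁻¹ mod 4047831:
4047831 = 2·1895959 + 255913
1895959 = 7·255913 + 104568
255913 = 2·104568 + 46777
104568 = 2·46777 + 11014
46777 = 4·11014 + 2721
11014 = 4·2721 + 130
2721 = 20·130 + 121
130 = 1·121 + 9
121 = 13·9 + 4
9 = 2·4 + 1
4 = 4·1 + 0
Back-substitute:
1 = 9 − 2·4
1 = −2·121 + 27·9
1 = 27·130 − 29·121
1 = −29·2721 + 607·130
1 = 607·11014 − 2457·2721
1 = −2457·46777 + 10435·11014
1 = 10435·104568 − 23327·46777
1 = −23327·255913 + 57089·104568
1 = 57089·1895959 − 422950·255913
1 = −422950·4047831 + 902989·1895959
So 1895959⁻¹ ≡ 902989 (mod 4047831).
Then x ≡ 902989·647345 ≡ 2187326 (mod 4047831); the smallest non-negative solution is x = 2187326.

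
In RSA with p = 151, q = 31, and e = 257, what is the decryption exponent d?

893

φ(n) = (p−1)(q−1) = 150·30 = 4500.
Need d with 257·d ≡ 1 (mod 4500). Apply the extended Euclidean algorithm:
4500 = 17*257 + 131
257 = 1*131 + 126
131 = 1*126 + 5
126 = 25*5 + 1
5 = 5*1 + 0
Back-substitute:
1 = 126 − 25·5
1 = −25·131 + 26·126
1 = 26·257 − 51·131
1 = −51·4500 + 893·257
So 257·893 ≡ 1 (mod 4500), hence d = 893.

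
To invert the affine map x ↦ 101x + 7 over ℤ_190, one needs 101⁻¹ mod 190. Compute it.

111

Extended Euclidean algorithm:
190 = 1·101 + 89
101 = 1·89 + 12
89 = 7·12 + 5
12 = 2·5 + 2
5 = 2·2 + 1
2 = 2·1 + 0
gcd = 1, so the inverse exists. Back-substitute:
1 = 5 − 2·2
1 = −2·12 + 5·5
1 = 5·89 − 37·12
1 = −37·101 + 42·89
1 = 42·190 − 79·101
So 101·(-79) ≡ 1 (mod 190), and -79 ≡ 111 (mod 190).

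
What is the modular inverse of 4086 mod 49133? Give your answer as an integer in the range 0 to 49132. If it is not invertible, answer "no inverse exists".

5351

Extended Euclidean algorithm:
49133 = 12·4086 + 101
4086 = 40·101 + 46
101 = 2·46 + 9
46 = 5·9 + 1
9 = 9·1 + 0
The gcd is 1. Working backward:
1 = 46 − 5·9
1 = −5·101 + 11·46
1 = 11·4086 − 445·101
1 = −445·49133 + 5351·4086
So 4086·5351 ≡ 1 (mod 49133).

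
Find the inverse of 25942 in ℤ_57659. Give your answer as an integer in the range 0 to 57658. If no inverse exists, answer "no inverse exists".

no inverse exists

Compute gcd(25942, 57659):
57659 = 2·25942 + 5775
25942 = 4·5775 + 2842
5775 = 2·2842 + 91
2842 = 31·91 + 21
91 = 4·21 + 7
21 = 3·7 + 0
Since gcd = 7 > 1, 25942 is not a unit mod 57659.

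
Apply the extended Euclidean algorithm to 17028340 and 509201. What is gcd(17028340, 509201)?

7

Repeated division:
17028340 = 33·509201 + 224707
509201 = 2·224707 + 59787
224707 = 3·59787 + 45346
59787 = 1·45346 + 14441
45346 = 3·14441 + 2023
14441 = 7·2023 + 280
2023 = 7·280 + 63
280 = 4·63 + 28
63 = 2·28 + 7
28 = 4·7 + 0
gcd(17028340, 509201) = 7.
Back-substituting:
7 = 63 − 2·28
7 = −2·280 + 9·63
7 = 9·2023 − 65·280
7 = −65·14441 + 464·2023
7 = 464·45346 − 1457·14441
7 = −1457·59787 + 1921·45346
7 = 1921·224707 − 7220·59787
7 = −7220·509201 + 16361·224707
7 = 16361·17028340 − 547133·509201
So 7 = (16361)·17028340 + (-547133)·509201.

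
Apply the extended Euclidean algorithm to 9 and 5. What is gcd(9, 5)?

1

Apply Euclid's algorithm to 9 and 5:
9 = 1*5 + 4
5 = 1*4 + 1
4 = 4*1 + 0
gcd(9, 5) = 1.
Back-substituting:
1 = 5 − 4
1 = −9 + 2·5
So 1 = (-1)·9 + (2)·5.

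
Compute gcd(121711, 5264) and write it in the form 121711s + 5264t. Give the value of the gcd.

1

Repeated division:
121711 = 23*5264 + 639
5264 = 8*639 + 152
639 = 4*152 + 31
152 = 4*31 + 28
31 = 1*28 + 3
28 = 9*3 + 1
3 = 3*1 + 0
gcd(121711, 5264) = 1.
Back-substituting:
1 = 28 − 9·3
1 = −9·31 + 10·28
1 = 10·152 − 49·31
1 = −49·639 + 206·152
1 = 206·5264 − 1697·639
1 = −1697·121711 + 39237·5264
So 1 = (-1697)·121711 + (39237)·5264.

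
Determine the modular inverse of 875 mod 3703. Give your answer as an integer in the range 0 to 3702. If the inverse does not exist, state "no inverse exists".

no inverse exists

Compute gcd(875, 3703):
3703 = 4·875 + 203
875 = 4·203 + 63
203 = 3·63 + 14
63 = 4·14 + 7
14 = 2·7 + 0
gcd(875, 3703) = 7 ≠ 1, so 875 has no multiplicative inverse modulo 3703.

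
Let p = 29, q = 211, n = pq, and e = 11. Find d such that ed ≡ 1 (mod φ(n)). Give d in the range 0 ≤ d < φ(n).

4811

φ(n) = (p−1)(q−1) = 28·210 = 5880.
Need d with 11·d ≡ 1 (mod 5880). Apply the extended Euclidean algorithm:
5880 = 534×11 + 6
11 = 1×6 + 5
6 = 1×5 + 1
5 = 5×1 + 0
Back-substitute:
1 = 6 − 5
1 = −11 + 2·6
1 = 2·5880 − 1069·11
So 11·(-1069) ≡ 1 (mod 5880), hence d ≡ -1069 ≡ 4811 (mod 5880).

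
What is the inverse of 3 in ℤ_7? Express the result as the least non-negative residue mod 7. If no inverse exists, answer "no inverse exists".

gcd(7, 3) by repeated division:
7 = 2*3 + 1
3 = 3*1 + 0
The gcd is 1. Working backward:
1 = 7 − 2·3
Hence 3⁻¹ ≡ -2 ≡ 5 (mod 7).

5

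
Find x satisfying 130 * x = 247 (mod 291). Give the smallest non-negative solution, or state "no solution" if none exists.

31

First find gcd(130, 291):
291 = 2*130 + 31
130 = 4*31 + 6
31 = 5*6 + 1
6 = 6*1 + 0
gcd = 1, so a unique solution mod 291 exists.
Back-substitute for the Bézout coefficients:
1 = 31 − 5·6
1 = −5·130 + 21·31
1 = 21·291 − 47·130
So 130·(-47) ≡ 1 (mod 291), giving 130⁻¹ ≡ 244.
x ≡ 130⁻¹·247 ≡ 244·247 ≡ 31 (mod 291).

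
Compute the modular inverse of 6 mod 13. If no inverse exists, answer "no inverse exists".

11

Apply the Euclidean algorithm to 13 and 6:
13 = 2·6 + 1
6 = 6·1 + 0
gcd = 1, so the inverse exists. Back-substitute:
1 = 13 − 2·6
Hence 6⁻¹ ≡ -2 ≡ 11 (mod 13).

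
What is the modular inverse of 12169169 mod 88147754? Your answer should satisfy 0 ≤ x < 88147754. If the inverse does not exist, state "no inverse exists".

78671629

Run Euclid on (88147754, 12169169):
88147754 = 7×12169169 + 2963571
12169169 = 4×2963571 + 314885
2963571 = 9×314885 + 129606
314885 = 2×129606 + 55673
129606 = 2×55673 + 18260
55673 = 3×18260 + 893
18260 = 20×893 + 400
893 = 2×400 + 93
400 = 4×93 + 28
93 = 3×28 + 9
28 = 3×9 + 1
9 = 9×1 + 0
The gcd is 1. Working backward:
1 = 28 − 3·9
1 = −3·93 + 10·28
1 = 10·400 − 43·93
1 = −43·893 + 96·400
1 = 96·18260 − 1963·893
1 = −1963·55673 + 5985·18260
1 = 5985·129606 − 13933·55673
1 = −13933·314885 + 33851·129606
1 = 33851·2963571 − 318592·314885
1 = −318592·12169169 + 1308219·2963571
1 = 1308219·88147754 − 9476125·12169169
Hence 12169169⁻¹ ≡ -9476125 ≡ 78671629 (mod 88147754).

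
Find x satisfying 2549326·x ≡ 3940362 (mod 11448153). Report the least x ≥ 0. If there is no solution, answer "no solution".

11444571

First find gcd(2549326, 11448153):
11448153 = 4·2549326 + 1250849
2549326 = 2·1250849 + 47628
1250849 = 26·47628 + 12521
47628 = 3·12521 + 10065
12521 = 1·10065 + 2456
10065 = 4·2456 + 241
2456 = 10·241 + 46
241 = 5·46 + 11
46 = 4·11 + 2
11 = 5·2 + 1
2 = 2·1 + 0
gcd = 1, so a unique solution mod 11448153 exists.
Back-substitute for the Bézout coefficients:
1 = 11 − 5·2
1 = −5·46 + 21·11
1 = 21·241 − 110·46
1 = −110·2456 + 1121·241
1 = 1121·10065 − 4594·2456
1 = −4594·12521 + 5715·10065
1 = 5715·47628 − 21739·12521
1 = −21739·1250849 + 570929·47628
1 = 570929·2549326 − 1163597·1250849
1 = −1163597·11448153 + 5225317·2549326
So 2549326·(5225317) ≡ 1 (mod 11448153), giving 2549326⁻¹ ≡ 5225317.
x ≡ 2549326⁻¹·3940362 ≡ 5225317·3940362 ≡ 11444571 (mod 11448153).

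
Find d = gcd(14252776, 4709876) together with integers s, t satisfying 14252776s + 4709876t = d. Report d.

Repeated division:
14252776 = 3·4709876 + 123148
4709876 = 38·123148 + 30252
123148 = 4·30252 + 2140
30252 = 14·2140 + 292
2140 = 7·292 + 96
292 = 3·96 + 4
96 = 24·4 + 0
gcd(14252776, 4709876) = 4.
Working backward:
4 = 292 − 3·96
4 = −3·2140 + 22·292
4 = 22·30252 − 311·2140
4 = −311·123148 + 1266·30252
4 = 1266·4709876 − 48419·123148
4 = −48419·14252776 + 146523·4709876
So 4 = (-48419)·14252776 + (146523)·4709876.

4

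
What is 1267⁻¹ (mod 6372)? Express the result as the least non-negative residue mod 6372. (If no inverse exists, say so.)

5683

Extended Euclidean algorithm:
6372 = 5·1267 + 37
1267 = 34·37 + 9
37 = 4·9 + 1
9 = 9·1 + 0
Since gcd(1267, 6372) = 1, back-substitute to write 1 as a combination:
1 = 37 − 4·9
1 = −4·1267 + 137·37
1 = 137·6372 − 689·1267
So 1267·(-689) ≡ 1 (mod 6372), and -689 ≡ 5683 (mod 6372).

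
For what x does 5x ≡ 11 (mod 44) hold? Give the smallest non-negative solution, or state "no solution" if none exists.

11

First find gcd(5, 44):
44 = 8×5 + 4
5 = 1×4 + 1
4 = 4×1 + 0
gcd = 1, so a unique solution mod 44 exists.
Back-substitute for the Bézout coefficients:
1 = 5 − 4
1 = −44 + 9·5
So 5·(9) ≡ 1 (mod 44), giving 5⁻¹ ≡ 9.
x ≡ 5⁻¹·11 ≡ 9·11 ≡ 11 (mod 44).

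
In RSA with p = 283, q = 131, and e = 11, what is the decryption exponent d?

13331

φ(n) = (p−1)(q−1) = 282·130 = 36660.
Need d with 11·d ≡ 1 (mod 36660). Apply the extended Euclidean algorithm:
36660 = 3332×11 + 8
11 = 1×8 + 3
8 = 2×3 + 2
3 = 1×2 + 1
2 = 2×1 + 0
Back-substitute:
1 = 3 − 2
1 = −8 + 3·3
1 = 3·11 − 4·8
1 = −4·36660 + 13331·11
So 11·13331 ≡ 1 (mod 36660), hence d = 13331.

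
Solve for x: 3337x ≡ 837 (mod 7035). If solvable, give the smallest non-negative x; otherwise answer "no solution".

6816

First find gcd(3337, 7035):
7035 = 2·3337 + 361
3337 = 9·361 + 88
361 = 4·88 + 9
88 = 9·9 + 7
9 = 1·7 + 2
7 = 3·2 + 1
2 = 2·1 + 0
gcd = 1, so a unique solution mod 7035 exists.
Back-substitute for the Bézout coefficients:
1 = 7 − 3·2
1 = −3·9 + 4·7
1 = 4·88 − 39·9
1 = −39·361 + 160·88
1 = 160·3337 − 1479·361
1 = −1479·7035 + 3118·3337
So 3337·(3118) ≡ 1 (mod 7035), giving 3337⁻¹ ≡ 3118.
x ≡ 3337⁻¹·837 ≡ 3118·837 ≡ 6816 (mod 7035).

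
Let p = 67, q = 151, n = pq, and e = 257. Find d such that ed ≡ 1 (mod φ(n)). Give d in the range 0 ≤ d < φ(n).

φ(n) = (p−1)(q−1) = 66·150 = 9900.
Need d with 257·d ≡ 1 (mod 9900). Apply the extended Euclidean algorithm:
9900 = 38·257 + 134
257 = 1·134 + 123
134 = 1·123 + 11
123 = 11·11 + 2
11 = 5·2 + 1
2 = 2·1 + 0
Back-substitute:
1 = 11 − 5·2
1 = −5·123 + 56·11
1 = 56·134 − 61·123
1 = −61·257 + 117·134
1 = 117·9900 − 4507·257
So 257·(-4507) ≡ 1 (mod 9900), hence d ≡ -4507 ≡ 5393 (mod 9900).

5393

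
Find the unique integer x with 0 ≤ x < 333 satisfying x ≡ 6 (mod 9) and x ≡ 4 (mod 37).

Write x = 6 + 9·k. Then 9·k ≡ 4 − 6 ≡ 35 (mod 37).
Need 9⁻¹ mod 37. Extended Euclid on (37, 9):
37 = 4×9 + 1
9 = 9×1 + 0
Back-substitute:
1 = 37 − 4·9
9⁻¹ ≡ 33 (mod 37), so k ≡ 33·35 ≡ 8 (mod 37).
x = 6 + 9·8 = 78.

78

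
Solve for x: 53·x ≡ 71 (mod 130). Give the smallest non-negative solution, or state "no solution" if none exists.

97

First find gcd(53, 130):
130 = 2×53 + 24
53 = 2×24 + 5
24 = 4×5 + 4
5 = 1×4 + 1
4 = 4×1 + 0
gcd = 1, so a unique solution mod 130 exists.
Back-substitute for the Bézout coefficients:
1 = 5 − 4
1 = −24 + 5·5
1 = 5·53 − 11·24
1 = −11·130 + 27·53
So 53·(27) ≡ 1 (mod 130), giving 53⁻¹ ≡ 27.
x ≡ 53⁻¹·71 ≡ 27·71 ≡ 97 (mod 130).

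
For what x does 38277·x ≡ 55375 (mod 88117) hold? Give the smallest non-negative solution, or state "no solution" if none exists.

First find gcd(38277, 88117):
88117 = 2×38277 + 11563
38277 = 3×11563 + 3588
11563 = 3×3588 + 799
3588 = 4×799 + 392
799 = 2×392 + 15
392 = 26×15 + 2
15 = 7×2 + 1
2 = 2×1 + 0
gcd = 1, so a unique solution mod 88117 exists.
Back-substitute for the Bézout coefficients:
1 = 15 − 7·2
1 = −7·392 + 183·15
1 = 183·799 − 373·392
1 = −373·3588 + 1675·799
1 = 1675·11563 − 5398·3588
1 = −5398·38277 + 17869·11563
1 = 17869·88117 − 41136·38277
So 38277·(-41136) ≡ 1 (mod 88117), giving 38277⁻¹ ≡ 46981.
x ≡ 38277⁻¹·55375 ≡ 46981·55375 ≡ 6567 (mod 88117).

6567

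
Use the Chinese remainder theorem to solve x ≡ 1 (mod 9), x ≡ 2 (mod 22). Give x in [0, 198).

Write x = 1 + 9·k. Then 9·k ≡ 2 − 1 ≡ 1 (mod 22).
Need 9⁻¹ mod 22. Extended Euclid on (22, 9):
22 = 2·9 + 4
9 = 2·4 + 1
4 = 4·1 + 0
Back-substitute:
1 = 9 − 2·4
1 = −2·22 + 5·9
9⁻¹ ≡ 5 (mod 22), so k ≡ 5·1 ≡ 5 (mod 22).
x = 1 + 9·5 = 46.

46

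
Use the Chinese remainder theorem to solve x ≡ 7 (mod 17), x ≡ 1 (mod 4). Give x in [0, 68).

41

Write x = 7 + 17·k. Then 17·k ≡ 1 − 7 ≡ 2 (mod 4).
Need 17⁻¹ mod 4. Extended Euclid on (4, 1):
4 = 4*1 + 0
17⁻¹ ≡ 1 (mod 4), so k ≡ 1·2 ≡ 2 (mod 4).
x = 7 + 17·2 = 41.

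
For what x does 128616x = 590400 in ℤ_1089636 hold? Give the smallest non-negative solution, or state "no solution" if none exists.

First find gcd(128616, 1089636):
1089636 = 8·128616 + 60708
128616 = 2·60708 + 7200
60708 = 8·7200 + 3108
7200 = 2·3108 + 984
3108 = 3·984 + 156
984 = 6·156 + 48
156 = 3·48 + 12
48 = 4·12 + 0
gcd = 12 and 12 | 590400, so solutions exist. Divide through by 12: 10718x ≡ 49200 (mod 90803).
Now find 10718⁻¹ mod 90803:
90803 = 8×10718 + 5059
10718 = 2×5059 + 600
5059 = 8×600 + 259
600 = 2×259 + 82
259 = 3×82 + 13
82 = 6×13 + 4
13 = 3×4 + 1
4 = 4×1 + 0
Back-substitute:
1 = 13 − 3·4
1 = −3·82 + 19·13
1 = 19·259 − 60·82
1 = −60·600 + 139·259
1 = 139·5059 − 1172·600
1 = −1172·10718 + 2483·5059
1 = 2483·90803 − 21036·10718
So 10718·(-21036) ≡ 1 (mod 90803), i.e. 10718⁻¹ ≡ 69767.
Then x ≡ 69767·49200 ≡ 1394 (mod 90803); the smallest non-negative solution is x = 1394.

1394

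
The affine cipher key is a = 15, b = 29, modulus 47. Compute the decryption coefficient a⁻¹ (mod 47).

Extended Euclidean algorithm:
47 = 3*15 + 2
15 = 7*2 + 1
2 = 2*1 + 0
The gcd is 1. Working backward:
1 = 15 − 7·2
1 = −7·47 + 22·15
So 15·22 ≡ 1 (mod 47).

22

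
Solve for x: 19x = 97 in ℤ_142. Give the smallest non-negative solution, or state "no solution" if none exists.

35

First find gcd(19, 142):
142 = 7×19 + 9
19 = 2×9 + 1
9 = 9×1 + 0
gcd = 1, so a unique solution mod 142 exists.
Back-substitute for the Bézout coefficients:
1 = 19 − 2·9
1 = −2·142 + 15·19
So 19·(15) ≡ 1 (mod 142), giving 19⁻¹ ≡ 15.
x ≡ 19⁻¹·97 ≡ 15·97 ≡ 35 (mod 142).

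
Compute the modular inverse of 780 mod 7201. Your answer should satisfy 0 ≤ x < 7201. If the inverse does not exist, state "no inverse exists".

5530

gcd(7201, 780) by repeated division:
7201 = 9*780 + 181
780 = 4*181 + 56
181 = 3*56 + 13
56 = 4*13 + 4
13 = 3*4 + 1
4 = 4*1 + 0
Since gcd(780, 7201) = 1, back-substitute to write 1 as a combination:
1 = 13 − 3·4
1 = −3·56 + 13·13
1 = 13·181 − 42·56
1 = −42·780 + 181·181
1 = 181·7201 − 1671·780
Thus 780·(-1671) ≡ 1 (mod 7201); reducing, -1671 mod 7201 = 5530.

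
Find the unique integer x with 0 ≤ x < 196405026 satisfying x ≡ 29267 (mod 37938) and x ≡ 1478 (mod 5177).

159862061

Write x = 29267 + 37938·k. Then 37938·k ≡ 1478 − 29267 ≡ 3273 (mod 5177).
Need 37938⁻¹ mod 5177. Extended Euclid on (5177, 1699):
5177 = 3*1699 + 80
1699 = 21*80 + 19
80 = 4*19 + 4
19 = 4*4 + 3
4 = 1*3 + 1
3 = 3*1 + 0
Back-substitute:
1 = 4 − 3
1 = −19 + 5·4
1 = 5·80 − 21·19
1 = −21·1699 + 446·80
1 = 446·5177 − 1359·1699
37938⁻¹ ≡ 3818 (mod 5177), so k ≡ 3818·3273 ≡ 4213 (mod 5177).
x = 29267 + 37938·4213 = 159862061.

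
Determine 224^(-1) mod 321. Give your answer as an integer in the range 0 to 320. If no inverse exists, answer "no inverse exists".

Run Euclid on (321, 224):
321 = 1·224 + 97
224 = 2·97 + 30
97 = 3·30 + 7
30 = 4·7 + 2
7 = 3·2 + 1
2 = 2·1 + 0
Since gcd(224, 321) = 1, back-substitute to write 1 as a combination:
1 = 7 − 3·2
1 = −3·30 + 13·7
1 = 13·97 − 42·30
1 = −42·224 + 97·97
1 = 97·321 − 139·224
So 224·(-139) ≡ 1 (mod 321), and -139 ≡ 182 (mod 321).

182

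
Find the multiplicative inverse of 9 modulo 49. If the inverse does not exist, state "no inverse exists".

11

gcd(49, 9) by repeated division:
49 = 5*9 + 4
9 = 2*4 + 1
4 = 4*1 + 0
gcd = 1, so the inverse exists. Back-substitute:
1 = 9 − 2·4
1 = −2·49 + 11·9
So 9·11 ≡ 1 (mod 49).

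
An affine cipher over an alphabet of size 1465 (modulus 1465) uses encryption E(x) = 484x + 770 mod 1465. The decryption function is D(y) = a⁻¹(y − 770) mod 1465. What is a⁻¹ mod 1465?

gcd(1465, 484) by repeated division:
1465 = 3×484 + 13
484 = 37×13 + 3
13 = 4×3 + 1
3 = 3×1 + 0
Since gcd(484, 1465) = 1, back-substitute to write 1 as a combination:
1 = 13 − 4·3
1 = −4·484 + 149·13
1 = 149·1465 − 451·484
Thus 484·(-451) ≡ 1 (mod 1465); reducing, -451 mod 1465 = 1014.

1014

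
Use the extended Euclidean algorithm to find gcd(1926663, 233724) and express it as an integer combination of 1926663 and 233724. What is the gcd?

3

Apply Euclid's algorithm to 1926663 and 233724:
1926663 = 8·233724 + 56871
233724 = 4·56871 + 6240
56871 = 9·6240 + 711
6240 = 8·711 + 552
711 = 1·552 + 159
552 = 3·159 + 75
159 = 2·75 + 9
75 = 8·9 + 3
9 = 3·3 + 0
gcd(1926663, 233724) = 3.
Back-substituting:
3 = 75 − 8·9
3 = −8·159 + 17·75
3 = 17·552 − 59·159
3 = −59·711 + 76·552
3 = 76·6240 − 667·711
3 = −667·56871 + 6079·6240
3 = 6079·233724 − 24983·56871
3 = −24983·1926663 + 205943·233724
So 3 = (-24983)·1926663 + (205943)·233724.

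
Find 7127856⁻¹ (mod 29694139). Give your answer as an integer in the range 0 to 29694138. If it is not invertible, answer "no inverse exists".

26504225

Extended Euclidean algorithm:
29694139 = 4*7127856 + 1182715
7127856 = 6*1182715 + 31566
1182715 = 37*31566 + 14773
31566 = 2*14773 + 2020
14773 = 7*2020 + 633
2020 = 3*633 + 121
633 = 5*121 + 28
121 = 4*28 + 9
28 = 3*9 + 1
9 = 9*1 + 0
The gcd is 1. Working backward:
1 = 28 − 3·9
1 = −3·121 + 13·28
1 = 13·633 − 68·121
1 = −68·2020 + 217·633
1 = 217·14773 − 1587·2020
1 = −1587·31566 + 3391·14773
1 = 3391·1182715 − 127054·31566
1 = −127054·7127856 + 765715·1182715
1 = 765715·29694139 − 3189914·7127856
Thus 7127856·(-3189914) ≡ 1 (mod 29694139); reducing, -3189914 mod 29694139 = 26504225.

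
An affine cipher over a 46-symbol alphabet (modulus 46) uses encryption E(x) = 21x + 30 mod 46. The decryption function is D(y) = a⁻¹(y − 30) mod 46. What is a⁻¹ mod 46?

gcd(46, 21) by repeated division:
46 = 2*21 + 4
21 = 5*4 + 1
4 = 4*1 + 0
Since gcd(21, 46) = 1, back-substitute to write 1 as a combination:
1 = 21 − 5·4
1 = −5·46 + 11·21
So 21·11 ≡ 1 (mod 46).

11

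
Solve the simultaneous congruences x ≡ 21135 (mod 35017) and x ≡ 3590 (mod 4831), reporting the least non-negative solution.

41096076

Write x = 21135 + 35017·k. Then 35017·k ≡ 3590 − 21135 ≡ 1779 (mod 4831).
Need 35017⁻¹ mod 4831. Extended Euclid on (4831, 1200):
4831 = 4·1200 + 31
1200 = 38·31 + 22
31 = 1·22 + 9
22 = 2·9 + 4
9 = 2·4 + 1
4 = 4·1 + 0
Back-substitute:
1 = 9 − 2·4
1 = −2·22 + 5·9
1 = 5·31 − 7·22
1 = −7·1200 + 271·31
1 = 271·4831 − 1091·1200
35017⁻¹ ≡ 3740 (mod 4831), so k ≡ 3740·1779 ≡ 1173 (mod 4831).
x = 21135 + 35017·1173 = 41096076.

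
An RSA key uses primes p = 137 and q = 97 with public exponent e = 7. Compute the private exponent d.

φ(n) = (p−1)(q−1) = 136·96 = 13056.
Need d with 7·d ≡ 1 (mod 13056). Apply the extended Euclidean algorithm:
13056 = 1865×7 + 1
7 = 7×1 + 0
Back-substitute:
1 = 13056 − 1865·7
So 7·(-1865) ≡ 1 (mod 13056), hence d ≡ -1865 ≡ 11191 (mod 13056).

11191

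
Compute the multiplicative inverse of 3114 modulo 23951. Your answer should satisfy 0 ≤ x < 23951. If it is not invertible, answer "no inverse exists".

Apply the Euclidean algorithm to 23951 and 3114:
23951 = 7·3114 + 2153
3114 = 1·2153 + 961
2153 = 2·961 + 231
961 = 4·231 + 37
231 = 6·37 + 9
37 = 4·9 + 1
9 = 9·1 + 0
gcd = 1, so the inverse exists. Back-substitute:
1 = 37 − 4·9
1 = −4·231 + 25·37
1 = 25·961 − 104·231
1 = −104·2153 + 233·961
1 = 233·3114 − 337·2153
1 = −337·23951 + 2592·3114
So 3114·2592 ≡ 1 (mod 23951).

2592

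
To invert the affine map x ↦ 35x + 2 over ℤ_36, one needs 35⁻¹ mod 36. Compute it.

Run Euclid on (36, 35):
36 = 1×35 + 1
35 = 35×1 + 0
Since gcd(35, 36) = 1, back-substitute to write 1 as a combination:
1 = 36 − 35
So 35·(-1) ≡ 1 (mod 36), and -1 ≡ 35 (mod 36).

35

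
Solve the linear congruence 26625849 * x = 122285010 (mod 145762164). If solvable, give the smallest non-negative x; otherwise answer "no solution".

23919938

First find gcd(26625849, 145762164):
145762164 = 5*26625849 + 12632919
26625849 = 2*12632919 + 1360011
12632919 = 9*1360011 + 392820
1360011 = 3*392820 + 181551
392820 = 2*181551 + 29718
181551 = 6*29718 + 3243
29718 = 9*3243 + 531
3243 = 6*531 + 57
531 = 9*57 + 18
57 = 3*18 + 3
18 = 6*3 + 0
gcd = 3 and 3 | 122285010, so solutions exist. Divide through by 3: 8875283x ≡ 40761670 (mod 48587388).
Now find 8875283⁻¹ mod 48587388:
48587388 = 5×8875283 + 4210973
8875283 = 2×4210973 + 453337
4210973 = 9×453337 + 130940
453337 = 3×130940 + 60517
130940 = 2×60517 + 9906
60517 = 6×9906 + 1081
9906 = 9×1081 + 177
1081 = 6×177 + 19
177 = 9×19 + 6
19 = 3×6 + 1
6 = 6×1 + 0
Back-substitute:
1 = 19 − 3·6
1 = −3·177 + 28·19
1 = 28·1081 − 171·177
1 = −171·9906 + 1567·1081
1 = 1567·60517 − 9573·9906
1 = −9573·130940 + 20713·60517
1 = 20713·453337 − 71712·130940
1 = −71712·4210973 + 666121·453337
1 = 666121·8875283 − 1403954·4210973
1 = −1403954·48587388 + 7685891·8875283
So 8875283⁻¹ ≡ 7685891 (mod 48587388).
Then x ≡ 7685891·40761670 ≡ 23919938 (mod 48587388); the smallest non-negative solution is x = 23919938.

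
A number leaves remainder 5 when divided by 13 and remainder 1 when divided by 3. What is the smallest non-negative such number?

31

Write x = 5 + 13·k. Then 13·k ≡ 1 − 5 ≡ 2 (mod 3).
Need 13⁻¹ mod 3. Extended Euclid on (3, 1):
3 = 3*1 + 0
13⁻¹ ≡ 1 (mod 3), so k ≡ 1·2 ≡ 2 (mod 3).
x = 5 + 13·2 = 31.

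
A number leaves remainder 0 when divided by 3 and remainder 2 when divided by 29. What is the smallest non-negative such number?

Write x = 0 + 3·k. Then 3·k ≡ 2 − 0 ≡ 2 (mod 29).
Need 3⁻¹ mod 29. Extended Euclid on (29, 3):
29 = 9×3 + 2
3 = 1×2 + 1
2 = 2×1 + 0
Back-substitute:
1 = 3 − 2
1 = −29 + 10·3
3⁻¹ ≡ 10 (mod 29), so k ≡ 10·2 ≡ 20 (mod 29).
x = 0 + 3·20 = 60.

60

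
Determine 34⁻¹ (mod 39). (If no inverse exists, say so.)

Run Euclid on (39, 34):
39 = 1·34 + 5
34 = 6·5 + 4
5 = 1·4 + 1
4 = 4·1 + 0
gcd = 1, so the inverse exists. Back-substitute:
1 = 5 − 4
1 = −34 + 7·5
1 = 7·39 − 8·34
Thus 34·(-8) ≡ 1 (mod 39); reducing, -8 mod 39 = 31.

31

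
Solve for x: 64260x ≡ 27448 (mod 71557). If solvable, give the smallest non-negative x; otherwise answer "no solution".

First find gcd(64260, 71557):
71557 = 1*64260 + 7297
64260 = 8*7297 + 5884
7297 = 1*5884 + 1413
5884 = 4*1413 + 232
1413 = 6*232 + 21
232 = 11*21 + 1
21 = 21*1 + 0
gcd = 1, so a unique solution mod 71557 exists.
Back-substitute for the Bézout coefficients:
1 = 232 − 11·21
1 = −11·1413 + 67·232
1 = 67·5884 − 279·1413
1 = −279·7297 + 346·5884
1 = 346·64260 − 3047·7297
1 = −3047·71557 + 3393·64260
So 64260·(3393) ≡ 1 (mod 71557), giving 64260⁻¹ ≡ 3393.
x ≡ 64260⁻¹·27448 ≡ 3393·27448 ≡ 35407 (mod 71557).

35407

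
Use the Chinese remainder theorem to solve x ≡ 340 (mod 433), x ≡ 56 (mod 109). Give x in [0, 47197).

Write x = 340 + 433·k. Then 433·k ≡ 56 − 340 ≡ 43 (mod 109).
Need 433⁻¹ mod 109. Extended Euclid on (109, 106):
109 = 1·106 + 3
106 = 35·3 + 1
3 = 3·1 + 0
Back-substitute:
1 = 106 − 35·3
1 = −35·109 + 36·106
433⁻¹ ≡ 36 (mod 109), so k ≡ 36·43 ≡ 22 (mod 109).
x = 340 + 433·22 = 9866.

9866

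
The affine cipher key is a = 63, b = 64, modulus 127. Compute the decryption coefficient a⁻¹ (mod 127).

125

gcd(127, 63) by repeated division:
127 = 2×63 + 1
63 = 63×1 + 0
The gcd is 1. Working backward:
1 = 127 − 2·63
So 63·(-2) ≡ 1 (mod 127), and -2 ≡ 125 (mod 127).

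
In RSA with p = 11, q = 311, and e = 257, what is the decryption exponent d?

φ(n) = (p−1)(q−1) = 10·310 = 3100.
Need d with 257·d ≡ 1 (mod 3100). Apply the extended Euclidean algorithm:
3100 = 12*257 + 16
257 = 16*16 + 1
16 = 16*1 + 0
Back-substitute:
1 = 257 − 16·16
1 = −16·3100 + 193·257
So 257·193 ≡ 1 (mod 3100), hence d = 193.

193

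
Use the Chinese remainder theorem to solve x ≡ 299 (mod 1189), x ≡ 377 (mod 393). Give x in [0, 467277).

Write x = 299 + 1189·k. Then 1189·k ≡ 377 − 299 ≡ 78 (mod 393).
Need 1189⁻¹ mod 393. Extended Euclid on (393, 10):
393 = 39×10 + 3
10 = 3×3 + 1
3 = 3×1 + 0
Back-substitute:
1 = 10 − 3·3
1 = −3·393 + 118·10
1189⁻¹ ≡ 118 (mod 393), so k ≡ 118·78 ≡ 165 (mod 393).
x = 299 + 1189·165 = 196484.

196484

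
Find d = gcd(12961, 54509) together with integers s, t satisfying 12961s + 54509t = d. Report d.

Repeated division:
54509 = 4·12961 + 2665
12961 = 4·2665 + 2301
2665 = 1·2301 + 364
2301 = 6·364 + 117
364 = 3·117 + 13
117 = 9·13 + 0
gcd(12961, 54509) = 13.
Back-substituting:
13 = 364 − 3·117
13 = −3·2301 + 19·364
13 = 19·2665 − 22·2301
13 = −22·12961 + 107·2665
13 = 107·54509 − 450·12961
So 13 = (107)·54509 + (-450)·12961.

13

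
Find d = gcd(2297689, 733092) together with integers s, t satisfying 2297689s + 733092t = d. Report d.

Apply Euclid's algorithm to 2297689 and 733092:
2297689 = 3×733092 + 98413
733092 = 7×98413 + 44201
98413 = 2×44201 + 10011
44201 = 4×10011 + 4157
10011 = 2×4157 + 1697
4157 = 2×1697 + 763
1697 = 2×763 + 171
763 = 4×171 + 79
171 = 2×79 + 13
79 = 6×13 + 1
13 = 13×1 + 0
gcd(2297689, 733092) = 1.
Express as a combination:
1 = 79 − 6·13
1 = −6·171 + 13·79
1 = 13·763 − 58·171
1 = −58·1697 + 129·763
1 = 129·4157 − 316·1697
1 = −316·10011 + 761·4157
1 = 761·44201 − 3360·10011
1 = −3360·98413 + 7481·44201
1 = 7481·733092 − 55727·98413
1 = −55727·2297689 + 174662·733092
So 1 = (-55727)·2297689 + (174662)·733092.

1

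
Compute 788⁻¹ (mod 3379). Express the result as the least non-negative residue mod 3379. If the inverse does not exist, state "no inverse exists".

2337

Extended Euclidean algorithm:
3379 = 4*788 + 227
788 = 3*227 + 107
227 = 2*107 + 13
107 = 8*13 + 3
13 = 4*3 + 1
3 = 3*1 + 0
The gcd is 1. Working backward:
1 = 13 − 4·3
1 = −4·107 + 33·13
1 = 33·227 − 70·107
1 = −70·788 + 243·227
1 = 243·3379 − 1042·788
Hence 788⁻¹ ≡ -1042 ≡ 2337 (mod 3379).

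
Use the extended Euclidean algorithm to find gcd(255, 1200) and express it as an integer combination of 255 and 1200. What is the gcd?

Apply Euclid's algorithm to 1200 and 255:
1200 = 4·255 + 180
255 = 1·180 + 75
180 = 2·75 + 30
75 = 2·30 + 15
30 = 2·15 + 0
gcd(255, 1200) = 15.
Working backward:
15 = 75 − 2·30
15 = −2·180 + 5·75
15 = 5·255 − 7·180
15 = −7·1200 + 33·255
So 15 = (-7)·1200 + (33)·255.

15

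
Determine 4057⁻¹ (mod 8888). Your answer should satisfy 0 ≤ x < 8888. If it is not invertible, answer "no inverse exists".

Run Euclid on (8888, 4057):
8888 = 2*4057 + 774
4057 = 5*774 + 187
774 = 4*187 + 26
187 = 7*26 + 5
26 = 5*5 + 1
5 = 5*1 + 0
gcd = 1, so the inverse exists. Back-substitute:
1 = 26 − 5·5
1 = −5·187 + 36·26
1 = 36·774 − 149·187
1 = −149·4057 + 781·774
1 = 781·8888 − 1711·4057
Thus 4057·(-1711) ≡ 1 (mod 8888); reducing, -1711 mod 8888 = 7177.

7177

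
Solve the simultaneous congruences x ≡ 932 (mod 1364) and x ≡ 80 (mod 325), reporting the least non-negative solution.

10480

Write x = 932 + 1364·k. Then 1364·k ≡ 80 − 932 ≡ 123 (mod 325).
Need 1364⁻¹ mod 325. Extended Euclid on (325, 64):
325 = 5·64 + 5
64 = 12·5 + 4
5 = 1·4 + 1
4 = 4·1 + 0
Back-substitute:
1 = 5 − 4
1 = −64 + 13·5
1 = 13·325 − 66·64
1364⁻¹ ≡ 259 (mod 325), so k ≡ 259·123 ≡ 7 (mod 325).
x = 932 + 1364·7 = 10480.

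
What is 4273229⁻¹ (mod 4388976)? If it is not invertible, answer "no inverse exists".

Apply the Euclidean algorithm to 4388976 and 4273229:
4388976 = 1×4273229 + 115747
4273229 = 36×115747 + 106337
115747 = 1×106337 + 9410
106337 = 11×9410 + 2827
9410 = 3×2827 + 929
2827 = 3×929 + 40
929 = 23×40 + 9
40 = 4×9 + 4
9 = 2×4 + 1
4 = 4×1 + 0
gcd = 1, so the inverse exists. Back-substitute:
1 = 9 − 2·4
1 = −2·40 + 9·9
1 = 9·929 − 209·40
1 = −209·2827 + 636·929
1 = 636·9410 − 2117·2827
1 = −2117·106337 + 23923·9410
1 = 23923·115747 − 26040·106337
1 = −26040·4273229 + 961363·115747
1 = 961363·4388976 − 987403·4273229
Thus 4273229·(-987403) ≡ 1 (mod 4388976); reducing, -987403 mod 4388976 = 3401573.

3401573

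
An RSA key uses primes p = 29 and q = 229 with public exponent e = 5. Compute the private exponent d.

φ(n) = (p−1)(q−1) = 28·228 = 6384.
Need d with 5·d ≡ 1 (mod 6384). Apply the extended Euclidean algorithm:
6384 = 1276·5 + 4
5 = 1·4 + 1
4 = 4·1 + 0
Back-substitute:
1 = 5 − 4
1 = −6384 + 1277·5
So 5·1277 ≡ 1 (mod 6384), hence d = 1277.

1277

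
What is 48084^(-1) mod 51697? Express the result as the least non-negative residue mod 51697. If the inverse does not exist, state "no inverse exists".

36072

Apply the Euclidean algorithm to 51697 and 48084:
51697 = 1×48084 + 3613
48084 = 13×3613 + 1115
3613 = 3×1115 + 268
1115 = 4×268 + 43
268 = 6×43 + 10
43 = 4×10 + 3
10 = 3×3 + 1
3 = 3×1 + 0
Since gcd(48084, 51697) = 1, back-substitute to write 1 as a combination:
1 = 10 − 3·3
1 = −3·43 + 13·10
1 = 13·268 − 81·43
1 = −81·1115 + 337·268
1 = 337·3613 − 1092·1115
1 = −1092·48084 + 14533·3613
1 = 14533·51697 − 15625·48084
Thus 48084·(-15625) ≡ 1 (mod 51697); reducing, -15625 mod 51697 = 36072.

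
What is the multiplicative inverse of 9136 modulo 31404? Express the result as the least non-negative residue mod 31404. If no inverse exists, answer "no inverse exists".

Euclidean algorithm on 31404, 9136:
31404 = 3×9136 + 3996
9136 = 2×3996 + 1144
3996 = 3×1144 + 564
1144 = 2×564 + 16
564 = 35×16 + 4
16 = 4×4 + 0
The gcd is 4, not 1, hence no inverse exists.

no inverse exists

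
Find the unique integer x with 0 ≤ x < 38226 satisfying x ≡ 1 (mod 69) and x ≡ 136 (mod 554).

Write x = 1 + 69·k. Then 69·k ≡ 136 − 1 ≡ 135 (mod 554).
Need 69⁻¹ mod 554. Extended Euclid on (554, 69):
554 = 8·69 + 2
69 = 34·2 + 1
2 = 2·1 + 0
Back-substitute:
1 = 69 − 34·2
1 = −34·554 + 273·69
69⁻¹ ≡ 273 (mod 554), so k ≡ 273·135 ≡ 291 (mod 554).
x = 1 + 69·291 = 20080.

20080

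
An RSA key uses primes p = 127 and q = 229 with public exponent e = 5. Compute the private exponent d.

17237

φ(n) = (p−1)(q−1) = 126·228 = 28728.
Need d with 5·d ≡ 1 (mod 28728). Apply the extended Euclidean algorithm:
28728 = 5745·5 + 3
5 = 1·3 + 2
3 = 1·2 + 1
2 = 2·1 + 0
Back-substitute:
1 = 3 − 2
1 = −5 + 2·3
1 = 2·28728 − 11491·5
So 5·(-11491) ≡ 1 (mod 28728), hence d ≡ -11491 ≡ 17237 (mod 28728).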